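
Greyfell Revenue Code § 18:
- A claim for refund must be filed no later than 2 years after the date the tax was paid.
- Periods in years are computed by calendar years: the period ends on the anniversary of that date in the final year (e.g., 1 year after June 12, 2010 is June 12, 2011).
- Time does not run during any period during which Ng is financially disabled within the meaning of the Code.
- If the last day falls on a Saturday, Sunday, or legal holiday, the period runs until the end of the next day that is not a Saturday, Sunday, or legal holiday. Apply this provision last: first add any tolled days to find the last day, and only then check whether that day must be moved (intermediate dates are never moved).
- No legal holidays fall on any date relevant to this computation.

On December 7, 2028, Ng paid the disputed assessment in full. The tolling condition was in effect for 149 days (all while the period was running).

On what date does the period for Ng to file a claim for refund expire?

2 years after December 7, 2028 is December 7, 2030.
Tolling adds 149 days: December 7, 2030 + 149 days = May 5, 2031.
May 5, 2031 is a Monday and not a legal holiday, so no extension applies.

May 5, 2031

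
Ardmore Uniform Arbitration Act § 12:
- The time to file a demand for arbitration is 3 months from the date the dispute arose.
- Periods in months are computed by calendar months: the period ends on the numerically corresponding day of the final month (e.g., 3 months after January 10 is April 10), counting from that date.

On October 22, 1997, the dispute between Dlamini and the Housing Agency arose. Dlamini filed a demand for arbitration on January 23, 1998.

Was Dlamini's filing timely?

No

3 months after October 22, 1997 is January 22, 1998.
The deadline is January 22, 1998; the filing on January 23, 1998 is after that date.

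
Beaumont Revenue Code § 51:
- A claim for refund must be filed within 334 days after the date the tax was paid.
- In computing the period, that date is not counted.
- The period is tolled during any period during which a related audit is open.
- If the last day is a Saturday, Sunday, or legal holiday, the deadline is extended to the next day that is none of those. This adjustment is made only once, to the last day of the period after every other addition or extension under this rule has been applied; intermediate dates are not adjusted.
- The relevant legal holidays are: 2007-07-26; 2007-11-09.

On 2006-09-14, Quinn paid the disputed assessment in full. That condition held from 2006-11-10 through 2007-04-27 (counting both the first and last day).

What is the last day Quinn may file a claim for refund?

334 days after 2006-09-14 is August 14, 2007.
From November 10, 2006 through April 27, 2007 inclusive is 169 days; tolling adds 169 days: August 14, 2007 + 169 days = January 30, 2008.
January 30, 2008 is a Wednesday and not a legal holiday, so no extension applies.

January 30, 2008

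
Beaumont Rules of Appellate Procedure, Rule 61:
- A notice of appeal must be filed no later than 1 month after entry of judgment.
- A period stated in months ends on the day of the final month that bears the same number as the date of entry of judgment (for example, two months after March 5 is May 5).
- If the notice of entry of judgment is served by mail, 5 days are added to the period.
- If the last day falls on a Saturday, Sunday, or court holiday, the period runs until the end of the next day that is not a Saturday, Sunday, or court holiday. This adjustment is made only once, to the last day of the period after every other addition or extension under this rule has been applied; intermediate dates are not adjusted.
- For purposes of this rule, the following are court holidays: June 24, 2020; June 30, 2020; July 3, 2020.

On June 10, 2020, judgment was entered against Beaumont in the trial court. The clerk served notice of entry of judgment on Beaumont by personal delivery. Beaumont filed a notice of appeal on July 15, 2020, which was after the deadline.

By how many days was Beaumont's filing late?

5 days

1 month after June 10, 2020 is July 10, 2020.
Service was not by mail, so no mail extension applies.
July 10, 2020 is a Friday and not a court holiday, so no extension applies.
The deadline is July 10, 2020; from July 10, 2020 to July 15, 2020 is 5 days.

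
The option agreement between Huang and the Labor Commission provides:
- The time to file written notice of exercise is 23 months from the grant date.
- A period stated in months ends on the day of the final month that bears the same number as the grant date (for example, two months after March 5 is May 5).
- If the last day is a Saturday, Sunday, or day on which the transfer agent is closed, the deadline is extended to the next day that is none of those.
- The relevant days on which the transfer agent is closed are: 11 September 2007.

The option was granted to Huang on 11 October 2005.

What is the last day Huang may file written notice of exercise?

September 12, 2007

23 months after 11 October 2005 is September 11, 2007.
September 11, 2007 is a listed holiday. The next qualifying day is September 12, 2007.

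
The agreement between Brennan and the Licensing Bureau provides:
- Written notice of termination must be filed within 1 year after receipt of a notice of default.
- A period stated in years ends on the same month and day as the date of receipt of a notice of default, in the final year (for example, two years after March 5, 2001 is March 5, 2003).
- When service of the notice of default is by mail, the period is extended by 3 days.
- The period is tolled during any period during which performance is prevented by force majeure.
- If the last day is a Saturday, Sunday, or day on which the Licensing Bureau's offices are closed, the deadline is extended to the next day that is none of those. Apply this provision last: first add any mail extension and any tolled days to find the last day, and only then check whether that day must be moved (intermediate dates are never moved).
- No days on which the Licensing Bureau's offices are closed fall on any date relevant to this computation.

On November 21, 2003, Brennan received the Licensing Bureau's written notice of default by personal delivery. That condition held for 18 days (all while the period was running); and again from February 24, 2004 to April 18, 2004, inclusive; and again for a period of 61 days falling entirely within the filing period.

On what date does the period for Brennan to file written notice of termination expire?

April 4, 2005

1 year after November 21, 2003 is November 21, 2004.
Service was not by mail, so no mail extension applies.
Tolling adds 18 days: November 21, 2004 + 18 days = December 9, 2004.
From February 24, 2004 through April 18, 2004 inclusive is 55 days; tolling adds 55 days: December 9, 2004 + 55 days = February 2, 2005.
Tolling adds 61 days: February 2, 2005 + 61 days = April 4, 2005.
April 4, 2005 is a Monday and not a day on which the Licensing Bureau's offices are closed, so no extension applies.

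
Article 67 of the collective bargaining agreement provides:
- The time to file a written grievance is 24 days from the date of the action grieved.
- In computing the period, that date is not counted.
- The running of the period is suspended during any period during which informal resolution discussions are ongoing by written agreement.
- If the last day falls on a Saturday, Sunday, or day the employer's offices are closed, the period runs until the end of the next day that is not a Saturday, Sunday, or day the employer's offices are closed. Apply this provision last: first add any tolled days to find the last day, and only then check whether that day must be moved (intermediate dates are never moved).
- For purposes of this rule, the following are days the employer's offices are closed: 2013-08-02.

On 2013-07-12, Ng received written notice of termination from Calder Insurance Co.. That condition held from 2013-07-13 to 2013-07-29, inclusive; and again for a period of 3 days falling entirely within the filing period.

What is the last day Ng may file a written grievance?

24 days after 2013-07-12 is August 5, 2013.
From July 13, 2013 through July 29, 2013 inclusive is 17 days; tolling adds 17 days: August 5, 2013 + 17 days = August 22, 2013.
Tolling adds 3 days: August 22, 2013 + 3 days = August 25, 2013.
August 25, 2013 is Sunday. The next qualifying day is August 26, 2013.

August 26, 2013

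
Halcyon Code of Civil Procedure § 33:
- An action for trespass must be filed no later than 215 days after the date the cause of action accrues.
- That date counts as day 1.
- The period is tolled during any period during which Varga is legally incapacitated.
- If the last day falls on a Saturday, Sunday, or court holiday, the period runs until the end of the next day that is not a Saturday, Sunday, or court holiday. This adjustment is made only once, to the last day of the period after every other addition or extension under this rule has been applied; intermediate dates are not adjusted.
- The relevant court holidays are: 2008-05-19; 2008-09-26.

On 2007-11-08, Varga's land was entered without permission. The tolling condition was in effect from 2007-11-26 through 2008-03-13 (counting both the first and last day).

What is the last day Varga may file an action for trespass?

September 29, 2008

Counting 2007-11-08 as day 1, day 215 is June 9, 2008.
From November 26, 2007 through March 13, 2008 inclusive is 109 days; tolling adds 109 days: June 9, 2008 + 109 days = September 26, 2008.
September 26, 2008 is a listed holiday; September 27, 2008 is Saturday; September 28, 2008 is Sunday. The next qualifying day is September 29, 2008.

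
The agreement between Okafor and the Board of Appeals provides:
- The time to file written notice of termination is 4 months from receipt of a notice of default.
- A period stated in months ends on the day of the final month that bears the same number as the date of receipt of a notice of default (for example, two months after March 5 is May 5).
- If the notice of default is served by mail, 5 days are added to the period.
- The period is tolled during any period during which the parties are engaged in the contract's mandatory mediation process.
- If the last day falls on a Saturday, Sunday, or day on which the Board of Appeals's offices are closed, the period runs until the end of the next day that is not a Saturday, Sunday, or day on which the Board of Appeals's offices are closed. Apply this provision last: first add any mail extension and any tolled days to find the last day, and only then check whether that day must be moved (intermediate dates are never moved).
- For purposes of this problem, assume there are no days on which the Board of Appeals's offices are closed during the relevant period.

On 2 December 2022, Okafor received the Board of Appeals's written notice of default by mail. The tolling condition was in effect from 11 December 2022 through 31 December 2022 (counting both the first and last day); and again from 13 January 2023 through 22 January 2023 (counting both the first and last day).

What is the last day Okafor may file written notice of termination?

May 8, 2023

4 months after 2 December 2022 is April 2, 2023.
Service was by mail, adding 5 days: April 2, 2023 + 5 days = April 7, 2023.
From December 11, 2022 through December 31, 2022 inclusive is 21 days; tolling adds 21 days: April 7, 2023 + 21 days = April 28, 2023.
From January 13, 2023 through January 22, 2023 inclusive is 10 days; tolling adds 10 days: April 28, 2023 + 10 days = May 8, 2023.
May 8, 2023 is a Monday and not a day on which the Board of Appeals's offices are closed, so no extension applies.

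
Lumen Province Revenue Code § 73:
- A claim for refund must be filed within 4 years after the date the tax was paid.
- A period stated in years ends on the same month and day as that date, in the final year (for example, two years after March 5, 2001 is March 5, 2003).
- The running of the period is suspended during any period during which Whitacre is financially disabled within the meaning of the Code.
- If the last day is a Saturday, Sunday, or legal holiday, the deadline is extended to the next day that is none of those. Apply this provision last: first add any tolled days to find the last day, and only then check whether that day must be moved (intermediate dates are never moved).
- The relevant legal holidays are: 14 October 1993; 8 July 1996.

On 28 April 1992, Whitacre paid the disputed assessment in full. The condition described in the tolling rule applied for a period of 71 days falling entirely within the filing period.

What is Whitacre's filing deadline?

July 9, 1996

4 years after 28 April 1992 is April 28, 1996.
Tolling adds 71 days: April 28, 1996 + 71 days = July 8, 1996.
July 8, 1996 is a listed holiday. The next qualifying day is July 9, 1996.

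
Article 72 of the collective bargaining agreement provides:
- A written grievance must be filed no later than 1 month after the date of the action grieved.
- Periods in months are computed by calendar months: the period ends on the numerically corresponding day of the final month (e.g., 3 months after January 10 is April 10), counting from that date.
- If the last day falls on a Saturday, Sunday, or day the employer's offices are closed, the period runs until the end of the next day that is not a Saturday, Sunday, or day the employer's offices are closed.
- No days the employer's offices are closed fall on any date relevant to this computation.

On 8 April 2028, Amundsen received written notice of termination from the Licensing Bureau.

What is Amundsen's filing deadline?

May 8, 2028

1 month after 8 April 2028 is May 8, 2028.
May 8, 2028 is a Monday and not a day the employer's offices are closed, so no extension applies.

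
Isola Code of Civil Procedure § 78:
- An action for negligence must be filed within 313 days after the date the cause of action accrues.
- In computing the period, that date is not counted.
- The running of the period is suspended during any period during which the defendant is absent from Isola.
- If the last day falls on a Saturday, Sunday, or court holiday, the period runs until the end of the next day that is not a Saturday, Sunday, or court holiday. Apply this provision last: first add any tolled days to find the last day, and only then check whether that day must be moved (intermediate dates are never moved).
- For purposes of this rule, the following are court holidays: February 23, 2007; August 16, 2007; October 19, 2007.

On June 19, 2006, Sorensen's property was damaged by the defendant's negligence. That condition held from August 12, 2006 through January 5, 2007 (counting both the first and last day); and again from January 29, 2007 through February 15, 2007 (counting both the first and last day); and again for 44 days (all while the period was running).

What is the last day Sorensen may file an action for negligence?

313 days after June 19, 2006 is April 28, 2007.
From August 12, 2006 through January 5, 2007 inclusive is 147 days; tolling adds 147 days: April 28, 2007 + 147 days = September 22, 2007.
From January 29, 2007 through February 15, 2007 inclusive is 18 days; tolling adds 18 days: September 22, 2007 + 18 days = October 10, 2007.
Tolling adds 44 days: October 10, 2007 + 44 days = November 23, 2007.
November 23, 2007 is a Friday and not a court holiday, so no extension applies.

November 23, 2007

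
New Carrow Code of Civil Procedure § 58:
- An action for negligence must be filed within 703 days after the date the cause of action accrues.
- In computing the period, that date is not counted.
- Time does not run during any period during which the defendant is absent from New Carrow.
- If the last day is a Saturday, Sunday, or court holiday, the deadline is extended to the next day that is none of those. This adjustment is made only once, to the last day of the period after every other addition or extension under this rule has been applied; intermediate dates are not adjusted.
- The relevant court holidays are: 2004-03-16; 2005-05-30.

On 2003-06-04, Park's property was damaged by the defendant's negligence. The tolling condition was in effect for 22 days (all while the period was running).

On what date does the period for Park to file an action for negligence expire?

May 31, 2005

703 days after 2003-06-04 is May 7, 2005.
Tolling adds 22 days: May 7, 2005 + 22 days = May 29, 2005.
May 29, 2005 is Sunday; May 30, 2005 is a listed holiday. The next qualifying day is May 31, 2005.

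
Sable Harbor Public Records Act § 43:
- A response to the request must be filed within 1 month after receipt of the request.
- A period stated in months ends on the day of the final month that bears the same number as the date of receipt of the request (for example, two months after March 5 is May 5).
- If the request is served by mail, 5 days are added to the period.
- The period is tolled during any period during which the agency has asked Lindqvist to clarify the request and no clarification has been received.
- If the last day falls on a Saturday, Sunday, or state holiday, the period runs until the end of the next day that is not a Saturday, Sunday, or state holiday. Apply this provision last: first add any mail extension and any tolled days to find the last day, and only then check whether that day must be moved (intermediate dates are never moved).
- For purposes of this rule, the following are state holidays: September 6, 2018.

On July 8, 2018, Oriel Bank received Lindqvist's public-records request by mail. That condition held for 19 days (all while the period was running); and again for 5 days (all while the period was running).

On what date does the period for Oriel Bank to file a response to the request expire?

September 7, 2018

1 month after July 8, 2018 is August 8, 2018.
Service was by mail, adding 5 days: August 8, 2018 + 5 days = August 13, 2018.
Tolling adds 19 days: August 13, 2018 + 19 days = September 1, 2018.
Tolling adds 5 days: September 1, 2018 + 5 days = September 6, 2018.
September 6, 2018 is a listed holiday. The next qualifying day is September 7, 2018.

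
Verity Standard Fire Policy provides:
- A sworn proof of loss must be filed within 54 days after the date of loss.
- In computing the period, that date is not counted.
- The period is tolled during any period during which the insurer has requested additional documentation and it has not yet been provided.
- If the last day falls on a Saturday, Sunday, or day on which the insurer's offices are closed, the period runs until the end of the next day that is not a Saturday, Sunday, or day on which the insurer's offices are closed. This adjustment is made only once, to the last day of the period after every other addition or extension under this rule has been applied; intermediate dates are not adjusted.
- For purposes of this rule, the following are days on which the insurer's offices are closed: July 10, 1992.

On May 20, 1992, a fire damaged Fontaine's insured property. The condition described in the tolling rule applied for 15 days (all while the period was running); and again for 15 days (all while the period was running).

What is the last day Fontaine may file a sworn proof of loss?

54 days after May 20, 1992 is July 13, 1992.
Tolling adds 15 days: July 13, 1992 + 15 days = July 28, 1992.
Tolling adds 15 days: July 28, 1992 + 15 days = August 12, 1992.
August 12, 1992 is a Wednesday and not a day on which the insurer's offices are closed, so no extension applies.

August 12, 1992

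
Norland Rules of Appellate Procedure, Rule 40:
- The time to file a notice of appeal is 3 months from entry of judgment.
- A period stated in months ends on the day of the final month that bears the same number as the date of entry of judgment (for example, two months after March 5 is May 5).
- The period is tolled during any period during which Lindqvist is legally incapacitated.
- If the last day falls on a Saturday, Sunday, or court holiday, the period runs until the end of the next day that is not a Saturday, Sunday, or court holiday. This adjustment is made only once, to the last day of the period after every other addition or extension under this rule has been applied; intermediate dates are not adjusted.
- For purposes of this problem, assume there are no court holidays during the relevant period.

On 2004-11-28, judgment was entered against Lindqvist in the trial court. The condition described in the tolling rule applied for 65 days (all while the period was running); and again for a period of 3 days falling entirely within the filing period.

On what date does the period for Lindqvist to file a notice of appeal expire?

3 months after 2004-11-28 is February 28, 2005.
Tolling adds 65 days: February 28, 2005 + 65 days = May 4, 2005.
Tolling adds 3 days: May 4, 2005 + 3 days = May 7, 2005.
May 7, 2005 is Saturday; May 8, 2005 is Sunday. The next qualifying day is May 9, 2005.

May 9, 2005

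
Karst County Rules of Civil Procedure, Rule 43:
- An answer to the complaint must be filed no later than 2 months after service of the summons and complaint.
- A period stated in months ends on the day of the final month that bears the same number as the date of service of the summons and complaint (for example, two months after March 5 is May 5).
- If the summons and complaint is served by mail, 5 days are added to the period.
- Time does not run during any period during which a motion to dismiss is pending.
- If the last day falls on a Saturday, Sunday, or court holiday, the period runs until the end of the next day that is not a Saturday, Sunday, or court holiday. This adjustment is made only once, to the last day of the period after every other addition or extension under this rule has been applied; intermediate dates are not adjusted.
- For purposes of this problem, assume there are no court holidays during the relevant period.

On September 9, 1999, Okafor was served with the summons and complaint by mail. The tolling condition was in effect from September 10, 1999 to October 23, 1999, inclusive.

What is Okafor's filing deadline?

2 months after September 9, 1999 is November 9, 1999.
Service was by mail, adding 5 days: November 9, 1999 + 5 days = November 14, 1999.
From September 10, 1999 through October 23, 1999 inclusive is 44 days; tolling adds 44 days: November 14, 1999 + 44 days = December 28, 1999.
December 28, 1999 is a Tuesday and not a court holiday, so no extension applies.

December 28, 1999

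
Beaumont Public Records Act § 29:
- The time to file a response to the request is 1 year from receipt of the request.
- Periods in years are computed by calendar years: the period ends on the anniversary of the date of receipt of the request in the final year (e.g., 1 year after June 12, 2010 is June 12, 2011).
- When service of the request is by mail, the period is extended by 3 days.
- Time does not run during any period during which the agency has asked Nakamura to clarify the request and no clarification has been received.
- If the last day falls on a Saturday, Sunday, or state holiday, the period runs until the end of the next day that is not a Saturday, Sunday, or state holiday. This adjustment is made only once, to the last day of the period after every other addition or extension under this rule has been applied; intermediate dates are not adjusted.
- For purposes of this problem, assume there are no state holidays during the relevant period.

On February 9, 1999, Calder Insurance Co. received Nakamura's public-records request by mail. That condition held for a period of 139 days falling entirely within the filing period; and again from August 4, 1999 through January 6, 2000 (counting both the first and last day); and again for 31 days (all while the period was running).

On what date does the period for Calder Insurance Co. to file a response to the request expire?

1 year after February 9, 1999 is February 9, 2000.
Service was by mail, adding 3 days: February 9, 2000 + 3 days = February 12, 2000.
Tolling adds 139 days: February 12, 2000 + 139 days = June 30, 2000.
From August 4, 1999 through January 6, 2000 inclusive is 156 days; tolling adds 156 days: June 30, 2000 + 156 days = December 3, 2000.
Tolling adds 31 days: December 3, 2000 + 31 days = January 3, 2001.
January 3, 2001 is a Wednesday and not a state holiday, so no extension applies.

January 3, 2001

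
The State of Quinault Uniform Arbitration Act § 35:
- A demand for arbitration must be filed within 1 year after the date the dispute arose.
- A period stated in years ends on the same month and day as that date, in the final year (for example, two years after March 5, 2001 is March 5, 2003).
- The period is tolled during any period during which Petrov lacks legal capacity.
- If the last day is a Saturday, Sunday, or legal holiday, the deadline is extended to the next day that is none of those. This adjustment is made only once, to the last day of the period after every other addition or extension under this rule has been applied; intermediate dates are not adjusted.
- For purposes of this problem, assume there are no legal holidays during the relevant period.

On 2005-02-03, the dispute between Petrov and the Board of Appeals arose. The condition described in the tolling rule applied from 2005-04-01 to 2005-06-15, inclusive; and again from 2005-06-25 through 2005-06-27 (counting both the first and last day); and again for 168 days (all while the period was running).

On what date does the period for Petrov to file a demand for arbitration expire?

October 9, 2006

1 year after 2005-02-03 is February 3, 2006.
From April 1, 2005 through June 15, 2005 inclusive is 76 days; tolling adds 76 days: February 3, 2006 + 76 days = April 20, 2006.
From June 25, 2005 through June 27, 2005 inclusive is 3 days; tolling adds 3 days: April 20, 2006 + 3 days = April 23, 2006.
Tolling adds 168 days: April 23, 2006 + 168 days = October 8, 2006.
October 8, 2006 is Sunday. The next qualifying day is October 9, 2006.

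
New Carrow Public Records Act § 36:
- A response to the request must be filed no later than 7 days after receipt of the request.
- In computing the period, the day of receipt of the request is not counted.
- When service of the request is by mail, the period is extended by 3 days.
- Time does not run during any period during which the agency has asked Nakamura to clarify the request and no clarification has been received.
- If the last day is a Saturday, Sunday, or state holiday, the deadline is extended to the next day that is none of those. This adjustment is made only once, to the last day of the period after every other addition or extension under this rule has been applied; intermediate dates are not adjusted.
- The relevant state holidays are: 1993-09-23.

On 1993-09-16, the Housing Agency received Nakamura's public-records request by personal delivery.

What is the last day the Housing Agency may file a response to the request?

7 days after 1993-09-16 is September 23, 1993.
Service was not by mail, so no mail extension applies.
September 23, 1993 is a listed holiday. The next qualifying day is September 24, 1993.

September 24, 1993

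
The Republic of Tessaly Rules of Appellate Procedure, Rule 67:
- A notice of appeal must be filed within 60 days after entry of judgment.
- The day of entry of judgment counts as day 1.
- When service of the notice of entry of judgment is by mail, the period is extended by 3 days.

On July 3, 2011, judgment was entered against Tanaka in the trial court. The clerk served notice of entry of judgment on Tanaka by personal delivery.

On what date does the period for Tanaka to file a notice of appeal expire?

August 31, 2011

Counting July 3, 2011 as day 1, day 60 is August 31, 2011.
Service was not by mail, so no mail extension applies.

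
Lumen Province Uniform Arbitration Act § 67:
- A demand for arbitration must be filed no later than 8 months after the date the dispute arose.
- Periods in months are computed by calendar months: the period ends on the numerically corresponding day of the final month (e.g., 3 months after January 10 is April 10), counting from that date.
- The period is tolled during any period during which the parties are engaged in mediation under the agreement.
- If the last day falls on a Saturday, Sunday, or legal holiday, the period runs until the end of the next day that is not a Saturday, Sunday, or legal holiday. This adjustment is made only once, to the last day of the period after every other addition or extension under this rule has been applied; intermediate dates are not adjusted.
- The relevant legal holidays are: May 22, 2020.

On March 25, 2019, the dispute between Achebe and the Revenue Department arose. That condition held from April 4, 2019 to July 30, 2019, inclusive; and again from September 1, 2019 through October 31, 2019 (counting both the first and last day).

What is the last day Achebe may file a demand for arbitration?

May 25, 2020

8 months after March 25, 2019 is November 25, 2019.
From April 4, 2019 through July 30, 2019 inclusive is 118 days; tolling adds 118 days: November 25, 2019 + 118 days = March 22, 2020.
From September 1, 2019 through October 31, 2019 inclusive is 61 days; tolling adds 61 days: March 22, 2020 + 61 days = May 22, 2020.
May 22, 2020 is a listed holiday; May 23, 2020 is Saturday; May 24, 2020 is Sunday. The next qualifying day is May 25, 2020.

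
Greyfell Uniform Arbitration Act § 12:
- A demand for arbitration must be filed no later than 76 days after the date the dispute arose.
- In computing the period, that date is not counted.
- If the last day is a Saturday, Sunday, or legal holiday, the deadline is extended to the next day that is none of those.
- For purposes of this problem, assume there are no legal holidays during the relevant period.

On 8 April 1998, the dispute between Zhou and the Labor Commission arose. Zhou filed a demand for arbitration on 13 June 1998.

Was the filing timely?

76 days after 8 April 1998 is June 23, 1998.
June 23, 1998 is a Tuesday and not a legal holiday, so no extension applies.
The deadline is June 23, 1998; the filing on June 13, 1998 is on or before that date.

Yes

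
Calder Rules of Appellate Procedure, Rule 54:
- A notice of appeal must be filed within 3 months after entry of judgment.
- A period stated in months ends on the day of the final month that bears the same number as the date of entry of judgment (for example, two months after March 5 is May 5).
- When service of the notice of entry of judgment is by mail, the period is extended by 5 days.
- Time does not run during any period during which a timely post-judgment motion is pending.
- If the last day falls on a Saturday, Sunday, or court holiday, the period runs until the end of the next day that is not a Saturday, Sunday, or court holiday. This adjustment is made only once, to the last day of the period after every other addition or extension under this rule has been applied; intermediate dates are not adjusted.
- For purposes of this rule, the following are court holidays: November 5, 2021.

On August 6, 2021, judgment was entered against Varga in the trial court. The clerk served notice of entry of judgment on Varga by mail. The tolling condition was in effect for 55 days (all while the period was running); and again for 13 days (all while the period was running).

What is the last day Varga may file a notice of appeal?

3 months after August 6, 2021 is November 6, 2021.
Service was by mail, adding 5 days: November 6, 2021 + 5 days = November 11, 2021.
Tolling adds 55 days: November 11, 2021 + 55 days = January 5, 2022.
Tolling adds 13 days: January 5, 2022 + 13 days = January 18, 2022.
January 18, 2022 is a Tuesday and not a court holiday, so no extension applies.

January 18, 2022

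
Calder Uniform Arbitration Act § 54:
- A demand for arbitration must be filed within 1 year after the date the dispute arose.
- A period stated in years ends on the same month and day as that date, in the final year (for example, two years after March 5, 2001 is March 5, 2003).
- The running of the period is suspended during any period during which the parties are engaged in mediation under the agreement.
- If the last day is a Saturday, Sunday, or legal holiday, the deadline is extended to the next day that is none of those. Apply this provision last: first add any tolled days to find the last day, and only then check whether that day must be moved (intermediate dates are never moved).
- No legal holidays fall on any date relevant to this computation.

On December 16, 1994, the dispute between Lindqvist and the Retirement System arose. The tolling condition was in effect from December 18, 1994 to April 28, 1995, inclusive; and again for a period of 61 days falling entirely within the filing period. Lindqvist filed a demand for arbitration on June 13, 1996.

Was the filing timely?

Yes

1 year after December 16, 1994 is December 16, 1995.
From December 18, 1994 through April 28, 1995 inclusive is 132 days; tolling adds 132 days: December 16, 1995 + 132 days = April 26, 1996.
Tolling adds 61 days: April 26, 1996 + 61 days = June 26, 1996.
June 26, 1996 is a Wednesday and not a legal holiday, so no extension applies.
The deadline is June 26, 1996; the filing on June 13, 1996 is on or before that date.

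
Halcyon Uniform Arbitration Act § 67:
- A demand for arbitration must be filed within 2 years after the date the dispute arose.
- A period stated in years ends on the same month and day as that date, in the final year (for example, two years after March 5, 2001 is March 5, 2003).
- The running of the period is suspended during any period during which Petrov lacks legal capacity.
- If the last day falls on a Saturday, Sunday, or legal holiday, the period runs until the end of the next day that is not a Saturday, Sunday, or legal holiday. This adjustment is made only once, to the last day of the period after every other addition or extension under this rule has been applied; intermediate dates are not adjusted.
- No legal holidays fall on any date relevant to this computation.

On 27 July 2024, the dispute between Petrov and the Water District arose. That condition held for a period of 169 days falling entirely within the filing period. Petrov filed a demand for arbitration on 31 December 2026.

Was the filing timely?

Yes

2 years after 27 July 2024 is July 27, 2026.
Tolling adds 169 days: July 27, 2026 + 169 days = January 12, 2027.
January 12, 2027 is a Tuesday and not a legal holiday, so no extension applies.
The deadline is January 12, 2027; the filing on December 31, 2026 is on or before that date.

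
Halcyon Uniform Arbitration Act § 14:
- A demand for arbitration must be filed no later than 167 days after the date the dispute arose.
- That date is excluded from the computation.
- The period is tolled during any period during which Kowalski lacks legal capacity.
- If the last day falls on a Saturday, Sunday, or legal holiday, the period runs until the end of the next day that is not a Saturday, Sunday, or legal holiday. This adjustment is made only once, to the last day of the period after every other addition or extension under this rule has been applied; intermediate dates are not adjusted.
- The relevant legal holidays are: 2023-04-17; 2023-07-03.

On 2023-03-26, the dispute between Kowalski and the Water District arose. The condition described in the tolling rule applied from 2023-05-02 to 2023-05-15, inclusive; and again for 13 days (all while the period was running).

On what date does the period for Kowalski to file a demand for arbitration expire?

167 days after 2023-03-26 is September 9, 2023.
From May 2, 2023 through May 15, 2023 inclusive is 14 days; tolling adds 14 days: September 9, 2023 + 14 days = September 23, 2023.
Tolling adds 13 days: September 23, 2023 + 13 days = October 6, 2023.
October 6, 2023 is a Friday and not a legal holiday, so no extension applies.

October 6, 2023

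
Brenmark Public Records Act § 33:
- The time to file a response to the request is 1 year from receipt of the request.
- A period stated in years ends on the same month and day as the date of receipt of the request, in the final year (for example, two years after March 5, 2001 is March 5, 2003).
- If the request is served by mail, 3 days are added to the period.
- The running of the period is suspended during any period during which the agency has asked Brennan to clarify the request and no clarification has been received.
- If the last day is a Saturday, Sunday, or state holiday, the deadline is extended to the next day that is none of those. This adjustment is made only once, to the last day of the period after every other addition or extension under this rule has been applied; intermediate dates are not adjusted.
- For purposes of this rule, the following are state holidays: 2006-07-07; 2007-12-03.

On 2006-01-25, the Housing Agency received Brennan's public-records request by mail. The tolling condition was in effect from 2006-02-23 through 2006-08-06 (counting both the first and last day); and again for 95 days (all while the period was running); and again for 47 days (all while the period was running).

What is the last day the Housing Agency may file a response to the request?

1 year after 2006-01-25 is January 25, 2007.
Service was by mail, adding 3 days: January 25, 2007 + 3 days = January 28, 2007.
From February 23, 2006 through August 6, 2006 inclusive is 165 days; tolling adds 165 days: January 28, 2007 + 165 days = July 12, 2007.
Tolling adds 95 days: July 12, 2007 + 95 days = October 15, 2007.
Tolling adds 47 days: October 15, 2007 + 47 days = December 1, 2007.
December 1, 2007 is Saturday; December 2, 2007 is Sunday; December 3, 2007 is a listed holiday. The next qualifying day is December 4, 2007.

December 4, 2007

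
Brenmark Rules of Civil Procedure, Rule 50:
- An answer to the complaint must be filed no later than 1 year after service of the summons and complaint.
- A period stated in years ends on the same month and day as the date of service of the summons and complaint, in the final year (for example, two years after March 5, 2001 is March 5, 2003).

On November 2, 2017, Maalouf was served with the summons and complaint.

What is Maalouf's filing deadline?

1 year after November 2, 2017 is November 2, 2018.

November 2, 2018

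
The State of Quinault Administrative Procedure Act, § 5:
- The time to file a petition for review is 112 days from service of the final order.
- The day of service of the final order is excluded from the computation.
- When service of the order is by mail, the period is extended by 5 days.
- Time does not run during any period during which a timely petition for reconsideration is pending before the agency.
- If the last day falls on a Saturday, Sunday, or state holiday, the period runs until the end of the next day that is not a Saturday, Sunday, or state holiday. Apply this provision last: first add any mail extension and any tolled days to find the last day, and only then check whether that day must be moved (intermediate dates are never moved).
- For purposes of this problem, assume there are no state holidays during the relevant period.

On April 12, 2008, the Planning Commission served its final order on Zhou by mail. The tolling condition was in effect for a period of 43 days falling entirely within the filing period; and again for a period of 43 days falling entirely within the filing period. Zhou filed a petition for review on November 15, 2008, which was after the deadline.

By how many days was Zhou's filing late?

112 days after April 12, 2008 is August 2, 2008.
Service was by mail, adding 5 days: August 2, 2008 + 5 days = August 7, 2008.
Tolling adds 43 days: August 7, 2008 + 43 days = September 19, 2008.
Tolling adds 43 days: September 19, 2008 + 43 days = November 1, 2008.
November 1, 2008 is Saturday; November 2, 2008 is Sunday. The next qualifying day is November 3, 2008.
The deadline is November 3, 2008; from November 3, 2008 to November 15, 2008 is 12 days.

12 days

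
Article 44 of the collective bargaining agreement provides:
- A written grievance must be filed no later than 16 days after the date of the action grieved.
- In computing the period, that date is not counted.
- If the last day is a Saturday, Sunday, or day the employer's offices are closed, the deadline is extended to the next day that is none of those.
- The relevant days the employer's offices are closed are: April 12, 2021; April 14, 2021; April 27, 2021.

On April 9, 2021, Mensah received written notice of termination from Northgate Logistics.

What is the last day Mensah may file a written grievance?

April 26, 2021

16 days after April 9, 2021 is April 25, 2021.
April 25, 2021 is Sunday. The next qualifying day is April 26, 2021.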